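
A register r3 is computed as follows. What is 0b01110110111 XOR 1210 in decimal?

1805

a = 01110110111
1210 = 10010111010
XOR → 11100001101 = 1805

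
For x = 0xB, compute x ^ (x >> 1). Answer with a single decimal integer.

x = 1011 = 11
x>>1 = 0101
XOR  = 1110 = 14
(x ^ (x >> 1) gives the standard binary-reflected Gray code of x.)

14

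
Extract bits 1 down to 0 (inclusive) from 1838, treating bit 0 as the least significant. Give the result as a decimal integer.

v = 11100101110
Shift right by 0: 11100101110
Mask low 2 bits: 10 = 2

2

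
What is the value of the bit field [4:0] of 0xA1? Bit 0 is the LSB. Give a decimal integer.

v = 010100001
Shift right by 0: 010100001
Mask low 5 bits: 00001 = 1

1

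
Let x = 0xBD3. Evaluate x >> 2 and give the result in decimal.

0xBD3 = 101111010011
shift right by 2 → 001011110100 = 756
(equivalently, floor(3027 / 4))

756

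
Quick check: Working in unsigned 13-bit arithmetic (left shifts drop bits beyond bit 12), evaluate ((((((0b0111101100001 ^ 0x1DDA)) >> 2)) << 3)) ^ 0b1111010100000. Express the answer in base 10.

7120

0b0111101100001 = 0111101100001
0x1DDA = 1110111011010
→ ^ → 1001010111011 = 4795
→ >> 2 → 0010010101110 = 1198
→ << 3 (mod 2^13) → 0010101110000 = 1392
0b1111010100000 = 1111010100000
→ ^ → 1101111010000 = 7120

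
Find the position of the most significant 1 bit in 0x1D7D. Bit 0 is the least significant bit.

0x1D7D = 1110101111101
The topmost 1 is at position 12 (since 2^12 = 4096 ≤ 7549 < 8192).

12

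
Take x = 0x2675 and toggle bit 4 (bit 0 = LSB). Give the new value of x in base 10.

9829

x = 10011001110101
bit 4 is currently 1; toggle it via x ^ (1 << 4) = x ^ 16
→ 10011001100101 = 9829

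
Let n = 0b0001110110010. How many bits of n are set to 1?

6

n = 1110110010
Count the 1s: 1 + 1 + 1 + 1 + 1 + 1 = 6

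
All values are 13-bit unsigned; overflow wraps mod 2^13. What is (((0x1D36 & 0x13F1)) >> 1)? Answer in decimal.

2200

0x1D36 = 1110100110110
0x13F1 = 1001111110001
→ & → 1000100110000 = 4400
→ >> 1 → 0100010011000 = 2200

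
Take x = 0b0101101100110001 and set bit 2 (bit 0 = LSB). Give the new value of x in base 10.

x = 0101101100110001
bit 2 is currently 0; set it via x | (1 << 2) = x | 4
→ 0101101100110101 = 23349

23349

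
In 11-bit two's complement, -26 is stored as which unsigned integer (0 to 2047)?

26 in 11 bits: 00000011010
Invert: 11111100101
Add 1:  11111100110 = 2022
(Check: 2^11 - 26 = 2048 - 26 = 2022.)

2022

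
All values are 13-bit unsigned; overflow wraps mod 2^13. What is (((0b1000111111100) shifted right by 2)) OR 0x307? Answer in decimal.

0b1000111111100 = 1000111111100
→ shifted right by 2 → 0010001111111 = 1151
0x307 = 0001100000111
→ OR → 0011101111111 = 1919

1919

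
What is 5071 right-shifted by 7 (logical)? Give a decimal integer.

39

5071 = 1001111001111
shift right by 7 → 0000000100111 = 39
(equivalently, floor(5071 / 128))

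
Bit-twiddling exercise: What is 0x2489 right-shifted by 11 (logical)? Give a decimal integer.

0x2489 = 10010010001001
shift right by 11 → 00000000000100 = 4
(equivalently, floor(9353 / 2048))

4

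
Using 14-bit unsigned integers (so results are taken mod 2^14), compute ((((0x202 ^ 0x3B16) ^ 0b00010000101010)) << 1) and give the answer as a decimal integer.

14972

0x202 = 00001000000010
0x3B16 = 11101100010110
→ ^ → 11100100010100 = 14612
0b00010000101010 = 00010000101010
→ ^ → 11110100111110 = 15678
→ << 1 (mod 2^14) → 11101001111100 = 14972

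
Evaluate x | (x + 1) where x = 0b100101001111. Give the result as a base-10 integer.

x = 100101001111 = 2383
x + 1 = 100101010000
OR    = 100101011111 = 2399
(x | (x + 1) sets the lowest cleared bit.)

2399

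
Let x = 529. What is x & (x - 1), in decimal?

528

x = 1000010001 = 529
x - 1 = 1000010000
AND   = 1000010000 = 528
(x & (x - 1) clears the lowest set bit of x.)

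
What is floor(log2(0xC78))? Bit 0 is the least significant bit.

11

0xC78 = 110001111000
The topmost 1 is at position 11 (since 2^11 = 2048 ≤ 3192 < 4096).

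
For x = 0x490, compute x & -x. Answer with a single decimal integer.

x = 10010010000 = 1168
-x (two's complement) = …01101110000
AND   = 00000010000 = 16
(x & -x isolates the lowest set bit of x.)

16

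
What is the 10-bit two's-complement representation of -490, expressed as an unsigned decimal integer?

534

490 in 10 bits: 0111101010
Invert: 1000010101
Add 1:  1000010110 = 534
(Check: 2^10 - 490 = 1024 - 490 = 534.)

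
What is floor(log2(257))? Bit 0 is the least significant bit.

8

257 = 100000001
The topmost 1 is at position 8 (since 2^8 = 256 ≤ 257 < 512).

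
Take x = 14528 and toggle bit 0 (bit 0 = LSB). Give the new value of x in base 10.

x = 11100011000000
bit 0 is currently 0; toggle it via x ^ (1 << 0) = x ^ 1
→ 11100011000001 = 14529

14529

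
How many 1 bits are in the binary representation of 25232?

5

25232 = 110001010010000
Count the 1s: 1 + 1 + 1 + 1 + 1 = 5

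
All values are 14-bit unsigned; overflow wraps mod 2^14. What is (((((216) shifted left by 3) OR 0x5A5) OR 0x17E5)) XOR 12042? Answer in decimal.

14575

216 = 00000011011000
→ shifted left by 3 (mod 2^14) → 00011011000000 = 1728
0x5A5 = 00010110100101
→ OR → 00011111100101 = 2021
0x17E5 = 01011111100101
→ OR → 01011111100101 = 6117
12042 = 10111100001010
→ XOR → 11100011101111 = 14575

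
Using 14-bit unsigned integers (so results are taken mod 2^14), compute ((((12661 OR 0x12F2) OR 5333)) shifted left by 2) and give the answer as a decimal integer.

8156

12661 = 11000101110101
0x12F2 = 01001011110010
→ OR → 11001111110111 = 13303
5333 = 01010011010101
→ OR → 11011111110111 = 14327
→ shifted left by 2 (mod 2^14) → 01111111011100 = 8156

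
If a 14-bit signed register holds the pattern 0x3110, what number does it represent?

pattern = 11000100010000 (MSB is 1 ⇒ negative)
Invert: 00111011101111, add 1 → 00111011110000 = 3824, so the value is -3824.
(Equivalently: 12560 - 2^14 = 12560 - 16384 = -3824.)

-3824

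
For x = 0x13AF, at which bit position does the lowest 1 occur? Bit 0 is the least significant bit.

0

0x13AF = 1001110101111
Trailing zeros: 0, so the lowest set bit is bit 0 (value 1).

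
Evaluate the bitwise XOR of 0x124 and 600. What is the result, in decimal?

0x124 = 0100100100
600 = 1001011000
XOR → 1101111100 = 892

892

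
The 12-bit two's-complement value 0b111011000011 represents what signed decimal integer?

pattern = 111011000011 (MSB is 1 ⇒ negative)
Invert: 000100111100, add 1 → 000100111101 = 317, so the value is -317.
(Equivalently: 3779 - 2^12 = 3779 - 4096 = -317.)

-317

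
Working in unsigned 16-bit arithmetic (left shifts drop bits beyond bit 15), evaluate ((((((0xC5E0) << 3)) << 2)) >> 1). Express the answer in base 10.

24064

0xC5E0 = 1100010111100000
→ << 3 (mod 2^16) → 0010111100000000 = 12032
→ << 2 (mod 2^16) → 1011110000000000 = 48128
→ >> 1 → 0101111000000000 = 24064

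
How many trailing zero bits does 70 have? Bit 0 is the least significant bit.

70 = 1000110
Trailing zeros: 1, so the lowest set bit is bit 1 (value 2).

1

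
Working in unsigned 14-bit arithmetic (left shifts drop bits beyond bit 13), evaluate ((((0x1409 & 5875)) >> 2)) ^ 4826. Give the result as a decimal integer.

0x1409 = 01010000001001
5875 = 01011011110011
→ & → 01010000000001 = 5121
→ >> 2 → 00010100000000 = 1280
4826 = 01001011011010
→ ^ → 01011111011010 = 6106

6106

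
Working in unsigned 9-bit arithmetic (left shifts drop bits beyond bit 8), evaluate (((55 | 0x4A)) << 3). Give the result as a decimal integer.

55 = 000110111
0x4A = 001001010
→ | → 001111111 = 127
→ << 3 (mod 2^9) → 111111000 = 504

504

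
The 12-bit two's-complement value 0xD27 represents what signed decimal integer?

-729

pattern = 110100100111 (MSB is 1 ⇒ negative)
Invert: 001011011000, add 1 → 001011011001 = 729, so the value is -729.
(Equivalently: 3367 - 2^12 = 3367 - 4096 = -729.)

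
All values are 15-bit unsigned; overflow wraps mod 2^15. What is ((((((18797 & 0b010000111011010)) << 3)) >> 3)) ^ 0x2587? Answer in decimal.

9423

18797 = 100100101101101
0b010000111011010 = 010000111011010
→ & → 000000101001000 = 328
→ << 3 (mod 2^15) → 000101001000000 = 2624
→ >> 3 → 000000101001000 = 328
0x2587 = 010010110000111
→ ^ → 010010011001111 = 9423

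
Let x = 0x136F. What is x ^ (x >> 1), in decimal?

6872

x = 1001101101111 = 4975
x>>1 = 0100110110111
XOR  = 1101011011000 = 6872
(x ^ (x >> 1) gives the standard binary-reflected Gray code of x.)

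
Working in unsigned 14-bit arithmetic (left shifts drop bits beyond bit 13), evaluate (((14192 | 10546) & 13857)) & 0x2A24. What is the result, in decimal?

14192 = 11011101110000
10546 = 10100100110010
→ | → 11111101110010 = 16242
13857 = 11011000100001
→ & → 11011000100000 = 13856
0x2A24 = 10101000100100
→ & → 10001000100000 = 8736

8736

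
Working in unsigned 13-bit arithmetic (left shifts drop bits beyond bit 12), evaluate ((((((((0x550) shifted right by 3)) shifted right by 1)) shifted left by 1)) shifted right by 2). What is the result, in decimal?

0x550 = 0010101010000
→ shifted right by 3 → 0000010101010 = 170
→ shifted right by 1 → 0000001010101 = 85
→ shifted left by 1 (mod 2^13) → 0000010101010 = 170
→ shifted right by 2 → 0000000101010 = 42

42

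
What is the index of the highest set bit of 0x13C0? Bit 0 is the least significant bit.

12

0x13C0 = 1001111000000
The topmost 1 is at position 12 (since 2^12 = 4096 ≤ 5056 < 8192).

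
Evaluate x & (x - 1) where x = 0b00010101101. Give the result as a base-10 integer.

172

x = 10101101 = 173
x - 1 = 10101100
AND   = 10101100 = 172
(x & (x - 1) clears the lowest set bit of x.)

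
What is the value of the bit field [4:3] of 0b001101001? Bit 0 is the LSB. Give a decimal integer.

1

v = 001101001
Shift right by 3: 001101
Mask low 2 bits: 01 = 1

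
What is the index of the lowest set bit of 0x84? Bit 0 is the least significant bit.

0x84 = 10000100
Trailing zeros: 2, so the lowest set bit is bit 2 (value 4).

2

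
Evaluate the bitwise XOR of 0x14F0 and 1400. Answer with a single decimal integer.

4488

0x14F0 = 1010011110000
1400 = 0010101111000
XOR → 1000110001000 = 4488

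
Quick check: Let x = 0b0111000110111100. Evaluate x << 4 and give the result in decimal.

x = 0000111000110111100
shift left by 4 → 1110001101111000000 = 465856
(equivalently, 29116 × 2^4 = 29116 × 16)

465856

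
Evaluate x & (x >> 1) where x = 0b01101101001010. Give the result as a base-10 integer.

2304

x = 1101101001010 = 6986
x>>1 = 0110110100101
AND  = 0100100000000 = 2304
(x & (x >> 1) has a 1 wherever x has two consecutive 1 bits.)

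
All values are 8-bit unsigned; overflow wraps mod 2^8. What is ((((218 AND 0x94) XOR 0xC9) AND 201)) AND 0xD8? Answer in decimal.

218 = 11011010
0x94 = 10010100
→ AND → 10010000 = 144
0xC9 = 11001001
→ XOR → 01011001 = 89
201 = 11001001
→ AND → 01001001 = 73
0xD8 = 11011000
→ AND → 01001000 = 72

72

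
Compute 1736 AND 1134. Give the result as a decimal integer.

1736 = 11011001000
1134 = 10001101110
AND → 10001001000 = 1096

1096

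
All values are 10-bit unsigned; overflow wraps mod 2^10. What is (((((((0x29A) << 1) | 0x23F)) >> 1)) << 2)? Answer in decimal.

636

0x29A = 1010011010
→ << 1 (mod 2^10) → 0100110100 = 308
0x23F = 1000111111
→ | → 1100111111 = 831
→ >> 1 → 0110011111 = 415
→ << 2 (mod 2^10) → 1001111100 = 636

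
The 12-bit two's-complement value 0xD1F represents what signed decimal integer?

pattern = 110100011111 (MSB is 1 ⇒ negative)
Invert: 001011100000, add 1 → 001011100001 = 737, so the value is -737.
(Equivalently: 3359 - 2^12 = 3359 - 4096 = -737.)

-737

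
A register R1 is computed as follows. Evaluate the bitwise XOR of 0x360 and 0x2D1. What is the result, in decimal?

0x360 = 1101100000
0x2D1 = 1011010001
XOR → 0110110001 = 433

433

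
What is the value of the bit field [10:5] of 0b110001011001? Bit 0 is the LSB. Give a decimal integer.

v = 110001011001
Shift right by 5: 1100010
Mask low 6 bits: 100010 = 34

34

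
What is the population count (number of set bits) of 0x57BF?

12

0x57BF = 101011110111111
Count the 1s: 1 + 1 + 1 + 1 + 1 + 1 + 1 + 1 + 1 + 1 + 1 + 1 = 12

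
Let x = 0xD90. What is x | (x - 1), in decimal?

x = 110110010000 = 3472
x - 1 = 110110001111
OR    = 110110011111 = 3487
(x | (x - 1) sets all bits below the lowest set bit.)

3487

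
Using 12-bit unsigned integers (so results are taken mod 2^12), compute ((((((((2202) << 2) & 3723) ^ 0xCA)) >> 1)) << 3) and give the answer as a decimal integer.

2824

2202 = 100010011010
→ << 2 (mod 2^12) → 001001101000 = 616
3723 = 111010001011
→ & → 001000001000 = 520
0xCA = 000011001010
→ ^ → 001011000010 = 706
→ >> 1 → 000101100001 = 353
→ << 3 (mod 2^12) → 101100001000 = 2824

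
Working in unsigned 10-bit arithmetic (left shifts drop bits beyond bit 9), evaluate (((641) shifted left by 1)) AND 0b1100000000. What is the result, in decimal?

256

641 = 1010000001
→ shifted left by 1 (mod 2^10) → 0100000010 = 258
0b1100000000 = 1100000000
→ AND → 0100000000 = 256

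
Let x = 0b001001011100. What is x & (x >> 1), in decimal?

x = 1001011100 = 604
x>>1 = 0100101110
AND  = 0000001100 = 12
(x & (x >> 1) has a 1 wherever x has two consecutive 1 bits.)

12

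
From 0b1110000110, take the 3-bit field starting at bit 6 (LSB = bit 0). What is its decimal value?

v = 1110000110
Shift right by 6: 1110
Mask low 3 bits: 110 = 6

6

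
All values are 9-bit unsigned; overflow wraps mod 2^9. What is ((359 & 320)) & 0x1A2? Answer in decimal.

359 = 101100111
320 = 101000000
→ & → 101000000 = 320
0x1A2 = 110100010
→ & → 100000000 = 256

256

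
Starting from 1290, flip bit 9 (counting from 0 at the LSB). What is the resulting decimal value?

1802

x = 10100001010
bit 9 is currently 0; toggle it via x ^ (1 << 9) = x ^ 512
→ 11100001010 = 1802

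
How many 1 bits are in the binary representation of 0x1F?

5

0x1F = 11111
Count the 1s: 1 + 1 + 1 + 1 + 1 = 5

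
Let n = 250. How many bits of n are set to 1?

6

250 = 11111010
Count the 1s: 1 + 1 + 1 + 1 + 1 + 1 = 6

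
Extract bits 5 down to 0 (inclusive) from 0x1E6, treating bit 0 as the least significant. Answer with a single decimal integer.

v = 111100110
Shift right by 0: 111100110
Mask low 6 bits: 100110 = 38

38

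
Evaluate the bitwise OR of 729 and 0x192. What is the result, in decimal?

729 = 1011011001
0x192 = 0110010010
 OR → 1111011011 = 987

987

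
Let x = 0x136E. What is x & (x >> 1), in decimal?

294

x = 1001101101110 = 4974
x>>1 = 0100110110111
AND  = 0000100100110 = 294
(x & (x >> 1) has a 1 wherever x has two consecutive 1 bits.)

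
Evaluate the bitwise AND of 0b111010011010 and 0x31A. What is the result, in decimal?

538

a = 111010011010
0x31A = 001100011010
AND → 001000011010 = 538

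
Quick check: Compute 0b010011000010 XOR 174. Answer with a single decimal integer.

a = 10011000010
174 = 00010101110
XOR → 10001101100 = 1132

1132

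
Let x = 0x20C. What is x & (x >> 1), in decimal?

x = 1000001100 = 524
x>>1 = 0100000110
AND  = 0000000100 = 4
(x & (x >> 1) has a 1 wherever x has two consecutive 1 bits.)

4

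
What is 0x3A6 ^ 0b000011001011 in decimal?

0x3A6 = 1110100110
b = 0011001011
XOR → 1101101101 = 877

877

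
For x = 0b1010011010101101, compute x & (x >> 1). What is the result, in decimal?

x = 1010011010101101 = 42669
x>>1 = 0101001101010110
AND  = 0000001000000100 = 516
(x & (x >> 1) has a 1 wherever x has two consecutive 1 bits.)

516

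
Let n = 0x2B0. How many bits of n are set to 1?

4

0x2B0 = 1010110000
Count the 1s: 1 + 1 + 1 + 1 = 4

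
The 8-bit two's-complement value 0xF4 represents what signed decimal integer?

pattern = 11110100 (MSB is 1 ⇒ negative)
Invert: 00001011, add 1 → 00001100 = 12, so the value is -12.
(Equivalently: 244 - 2^8 = 244 - 256 = -12.)

-12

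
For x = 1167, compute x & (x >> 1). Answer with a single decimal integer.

7

x = 10010001111 = 1167
x>>1 = 01001000111
AND  = 00000000111 = 7
(x & (x >> 1) has a 1 wherever x has two consecutive 1 bits.)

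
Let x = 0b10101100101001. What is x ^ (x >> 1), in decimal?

16061

x = 10101100101001 = 11049
x>>1 = 01010110010100
XOR  = 11111010111101 = 16061
(x ^ (x >> 1) gives the standard binary-reflected Gray code of x.)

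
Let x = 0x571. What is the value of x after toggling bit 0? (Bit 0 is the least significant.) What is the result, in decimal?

1392

x = 10101110001
bit 0 is currently 1; toggle it via x ^ (1 << 0) = x ^ 1
→ 10101110000 = 1392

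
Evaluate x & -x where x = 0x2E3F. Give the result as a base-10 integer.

x = 10111000111111 = 11839
-x (two's complement) = …01000111000001
AND   = 00000000000001 = 1
(x & -x isolates the lowest set bit of x.)

1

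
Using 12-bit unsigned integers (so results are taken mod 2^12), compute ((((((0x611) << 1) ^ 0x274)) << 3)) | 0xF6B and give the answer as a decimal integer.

4091

0x611 = 011000010001
→ << 1 (mod 2^12) → 110000100010 = 3106
0x274 = 001001110100
→ ^ → 111001010110 = 3670
→ << 3 (mod 2^12) → 001010110000 = 688
0xF6B = 111101101011
→ | → 111111111011 = 4091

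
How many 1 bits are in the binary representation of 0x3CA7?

9

0x3CA7 = 11110010100111
Count the 1s: 1 + 1 + 1 + 1 + 1 + 1 + 1 + 1 + 1 = 9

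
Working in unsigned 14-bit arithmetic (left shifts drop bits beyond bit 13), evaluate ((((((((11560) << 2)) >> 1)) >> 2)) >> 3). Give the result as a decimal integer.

11560 = 10110100101000
→ << 2 (mod 2^14) → 11010010100000 = 13472
→ >> 1 → 01101001010000 = 6736
→ >> 2 → 00011010010100 = 1684
→ >> 3 → 00000011010010 = 210

210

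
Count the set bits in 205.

5

205 = 11001101
Count the 1s: 1 + 1 + 1 + 1 + 1 = 5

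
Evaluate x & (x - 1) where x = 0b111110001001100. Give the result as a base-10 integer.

31816

x = 111110001001100 = 31820
x - 1 = 111110001001011
AND   = 111110001001000 = 31816
(x & (x - 1) clears the lowest set bit of x.)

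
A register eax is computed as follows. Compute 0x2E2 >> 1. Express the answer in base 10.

369

0x2E2 = 1011100010
shift right by 1 → 0101110001 = 369
(equivalently, floor(738 / 2))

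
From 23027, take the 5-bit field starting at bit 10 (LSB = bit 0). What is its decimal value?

22

v = 101100111110011
Shift right by 10: 10110
Mask low 5 bits: 10110 = 22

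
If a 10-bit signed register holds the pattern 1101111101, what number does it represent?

pattern = 1101111101 (MSB is 1 ⇒ negative)
Invert: 0010000010, add 1 → 0010000011 = 131, so the value is -131.
(Equivalently: 893 - 2^10 = 893 - 1024 = -131.)

-131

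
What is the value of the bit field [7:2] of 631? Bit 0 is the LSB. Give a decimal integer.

29

v = 01001110111
Shift right by 2: 010011101
Mask low 6 bits: 011101 = 29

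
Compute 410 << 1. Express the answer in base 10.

820

410 = 0110011010
shift left by 1 → 1100110100 = 820
(equivalently, 410 × 2^1 = 410 × 2)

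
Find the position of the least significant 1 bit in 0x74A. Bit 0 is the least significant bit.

0x74A = 11101001010
Trailing zeros: 1, so the lowest set bit is bit 1 (value 2).

1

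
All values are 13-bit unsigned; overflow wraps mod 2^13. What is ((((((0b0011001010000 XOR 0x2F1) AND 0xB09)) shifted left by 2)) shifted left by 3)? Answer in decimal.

0b0011001010000 = 0011001010000
0x2F1 = 0001011110001
→ XOR → 0010010100001 = 1185
0xB09 = 0101100001001
→ AND → 0000000000001 = 1
→ shifted left by 2 (mod 2^13) → 0000000000100 = 4
→ shifted left by 3 (mod 2^13) → 0000000100000 = 32

32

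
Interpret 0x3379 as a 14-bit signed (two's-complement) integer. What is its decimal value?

-3207

pattern = 11001101111001 (MSB is 1 ⇒ negative)
Invert: 00110010000110, add 1 → 00110010000111 = 3207, so the value is -3207.
(Equivalently: 13177 - 2^14 = 13177 - 16384 = -3207.)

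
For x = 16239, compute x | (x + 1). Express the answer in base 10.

x = 11111101101111 = 16239
x + 1 = 11111101110000
OR    = 11111101111111 = 16255
(x | (x + 1) sets the lowest cleared bit.)

16255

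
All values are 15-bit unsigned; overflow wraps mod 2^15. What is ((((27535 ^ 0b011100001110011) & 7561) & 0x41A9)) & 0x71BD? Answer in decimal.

392

27535 = 110101110001111
0b011100001110011 = 011100001110011
→ ^ → 101001111111100 = 21500
7561 = 001110110001001
→ & → 001000110001000 = 4488
0x41A9 = 100000110101001
→ & → 000000110001000 = 392
0x71BD = 111000110111101
→ & → 000000110001000 = 392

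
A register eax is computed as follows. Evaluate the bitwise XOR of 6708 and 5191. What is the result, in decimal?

6708 = 1101000110100
5191 = 1010001000111
XOR → 0111001110011 = 3699

3699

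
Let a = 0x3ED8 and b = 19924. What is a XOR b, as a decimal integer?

29452

0x3ED8 = 011111011011000
19924 = 100110111010100
XOR → 111001100001100 = 29452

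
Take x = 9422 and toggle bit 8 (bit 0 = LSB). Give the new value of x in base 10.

9678

x = 10010011001110
bit 8 is currently 0; toggle it via x ^ (1 << 8) = x ^ 256
→ 10010111001110 = 9678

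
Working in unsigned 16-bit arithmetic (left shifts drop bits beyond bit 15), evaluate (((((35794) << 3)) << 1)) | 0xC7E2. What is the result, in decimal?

35794 = 1000101111010010
→ << 3 (mod 2^16) → 0101111010010000 = 24208
→ << 1 (mod 2^16) → 1011110100100000 = 48416
0xC7E2 = 1100011111100010
→ | → 1111111111100010 = 65506

65506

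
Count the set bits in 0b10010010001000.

4

n = 10010010001000
Count the 1s: 1 + 1 + 1 + 1 = 4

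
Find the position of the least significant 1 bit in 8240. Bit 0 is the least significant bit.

8240 = 10000000110000
Trailing zeros: 4, so the lowest set bit is bit 4 (value 16).

4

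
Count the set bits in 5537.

5537 = 1010110100001
Count the 1s: 1 + 1 + 1 + 1 + 1 + 1 = 6

6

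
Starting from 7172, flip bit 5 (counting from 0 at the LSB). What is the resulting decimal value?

x = 1110000000100
bit 5 is currently 0; toggle it via x ^ (1 << 5) = x ^ 32
→ 1110000100100 = 7204

7204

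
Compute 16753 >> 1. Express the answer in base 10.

8376

16753 = 100000101110001
shift right by 1 → 010000010111000 = 8376
(equivalently, floor(16753 / 2))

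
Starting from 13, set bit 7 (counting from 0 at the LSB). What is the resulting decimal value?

x = 0000001101
bit 7 is currently 0; set it via x | (1 << 7) = x | 128
→ 0010001101 = 141

141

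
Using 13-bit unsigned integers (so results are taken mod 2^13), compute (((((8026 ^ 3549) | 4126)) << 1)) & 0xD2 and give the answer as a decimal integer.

18

8026 = 1111101011010
3549 = 0110111011101
→ ^ → 1001010000111 = 4743
4126 = 1000000011110
→ | → 1001010011111 = 4767
→ << 1 (mod 2^13) → 0010100111110 = 1342
0xD2 = 0000011010010
→ & → 0000000010010 = 18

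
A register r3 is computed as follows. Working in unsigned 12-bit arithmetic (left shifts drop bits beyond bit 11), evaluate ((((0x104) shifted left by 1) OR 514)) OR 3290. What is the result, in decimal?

3802

0x104 = 000100000100
→ shifted left by 1 (mod 2^12) → 001000001000 = 520
514 = 001000000010
→ OR → 001000001010 = 522
3290 = 110011011010
→ OR → 111011011010 = 3802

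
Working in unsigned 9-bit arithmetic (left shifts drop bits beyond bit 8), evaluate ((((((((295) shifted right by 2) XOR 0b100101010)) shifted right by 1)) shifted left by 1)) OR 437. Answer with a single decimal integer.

503

295 = 100100111
→ shifted right by 2 → 001001001 = 73
0b100101010 = 100101010
→ XOR → 101100011 = 355
→ shifted right by 1 → 010110001 = 177
→ shifted left by 1 (mod 2^9) → 101100010 = 354
437 = 110110101
→ OR → 111110111 = 503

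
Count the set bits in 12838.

6

12838 = 11001000100110
Count the 1s: 1 + 1 + 1 + 1 + 1 + 1 = 6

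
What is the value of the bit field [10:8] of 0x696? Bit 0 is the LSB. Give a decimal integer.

6

v = 11010010110
Shift right by 8: 110
Mask low 3 bits: 110 = 6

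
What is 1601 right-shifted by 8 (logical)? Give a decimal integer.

1601 = 11001000001
shift right by 8 → 00000000110 = 6
(equivalently, floor(1601 / 256))

6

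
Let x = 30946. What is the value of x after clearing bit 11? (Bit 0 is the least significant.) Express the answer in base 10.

x = 111100011100010
bit 11 is currently 1; clear it via x & ~(1 << 11) = x & ~2048
→ 111000011100010 = 28898

28898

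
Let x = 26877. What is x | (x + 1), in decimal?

x = 110100011111101 = 26877
x + 1 = 110100011111110
OR    = 110100011111111 = 26879
(x | (x + 1) sets the lowest cleared bit.)

26879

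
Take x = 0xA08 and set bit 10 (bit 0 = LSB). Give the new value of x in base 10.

x = 00101000001000
bit 10 is currently 0; set it via x | (1 << 10) = x | 1024
→ 00111000001000 = 3592

3592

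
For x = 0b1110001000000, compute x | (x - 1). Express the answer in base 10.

x = 1110001000000 = 7232
x - 1 = 1110000111111
OR    = 1110001111111 = 7295
(x | (x - 1) sets all bits below the lowest set bit.)

7295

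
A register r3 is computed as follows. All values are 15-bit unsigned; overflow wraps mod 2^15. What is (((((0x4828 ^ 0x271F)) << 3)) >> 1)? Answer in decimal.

15580

0x4828 = 100100000101000
0x271F = 010011100011111
→ ^ → 110111100110111 = 28471
→ << 3 (mod 2^15) → 111100110111000 = 31160
→ >> 1 → 011110011011100 = 15580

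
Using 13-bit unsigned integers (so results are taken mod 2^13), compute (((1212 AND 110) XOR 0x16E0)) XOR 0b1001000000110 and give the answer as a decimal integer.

1226

1212 = 0010010111100
110 = 0000001101110
→ AND → 0000000101100 = 44
0x16E0 = 1011011100000
→ XOR → 1011011001100 = 5836
0b1001000000110 = 1001000000110
→ XOR → 0010011001010 = 1226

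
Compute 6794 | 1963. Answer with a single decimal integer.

6794 = 1101010001010
1963 = 0011110101011
 OR → 1111110101011 = 8107

8107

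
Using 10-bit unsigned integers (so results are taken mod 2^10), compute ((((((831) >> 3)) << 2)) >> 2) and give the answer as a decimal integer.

831 = 1100111111
→ >> 3 → 0001100111 = 103
→ << 2 (mod 2^10) → 0110011100 = 412
→ >> 2 → 0001100111 = 103

103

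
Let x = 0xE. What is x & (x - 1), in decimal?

x = 1110 = 14
x - 1 = 1101
AND   = 1100 = 12
(x & (x - 1) clears the lowest set bit of x.)

12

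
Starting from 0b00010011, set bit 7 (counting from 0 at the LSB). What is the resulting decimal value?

x = 00010011
bit 7 is currently 0; set it via x | (1 << 7) = x | 128
→ 10010011 = 147

147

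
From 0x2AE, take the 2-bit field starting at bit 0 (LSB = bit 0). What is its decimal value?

v = 0001010101110
Shift right by 0: 0001010101110
Mask low 2 bits: 10 = 2

2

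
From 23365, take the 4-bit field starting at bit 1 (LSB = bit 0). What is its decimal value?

v = 0101101101000101
Shift right by 1: 010110110100010
Mask low 4 bits: 0010 = 2

2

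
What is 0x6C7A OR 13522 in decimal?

0x6C7A = 110110001111010
13522 = 011010011010010
 OR → 111110011111010 = 31994

31994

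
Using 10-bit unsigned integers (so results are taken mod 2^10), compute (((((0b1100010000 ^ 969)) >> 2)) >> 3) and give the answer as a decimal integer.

0b1100010000 = 1100010000
969 = 1111001001
→ ^ → 0011011001 = 217
→ >> 2 → 0000110110 = 54
→ >> 3 → 0000000110 = 6

6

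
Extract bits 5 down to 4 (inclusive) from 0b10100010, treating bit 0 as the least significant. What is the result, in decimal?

v = 10100010
Shift right by 4: 1010
Mask low 2 bits: 10 = 2

2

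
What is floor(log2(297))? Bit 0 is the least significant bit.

297 = 100101001
The topmost 1 is at position 8 (since 2^8 = 256 ≤ 297 < 512).

8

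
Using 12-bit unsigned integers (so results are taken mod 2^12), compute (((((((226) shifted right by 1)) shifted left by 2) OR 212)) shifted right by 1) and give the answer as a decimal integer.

226 = 000011100010
→ shifted right by 1 → 000001110001 = 113
→ shifted left by 2 (mod 2^12) → 000111000100 = 452
212 = 000011010100
→ OR → 000111010100 = 468
→ shifted right by 1 → 000011101010 = 234

234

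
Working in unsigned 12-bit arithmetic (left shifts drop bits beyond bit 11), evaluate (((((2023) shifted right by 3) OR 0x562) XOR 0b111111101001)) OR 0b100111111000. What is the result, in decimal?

2023 = 011111100111
→ shifted right by 3 → 000011111100 = 252
0x562 = 010101100010
→ OR → 010111111110 = 1534
0b111111101001 = 111111101001
→ XOR → 101000010111 = 2583
0b100111111000 = 100111111000
→ OR → 101111111111 = 3071

3071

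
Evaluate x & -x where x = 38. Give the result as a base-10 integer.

x = 100110 = 38
-x (two's complement) = …011010
AND   = 000010 = 2
(x & -x isolates the lowest set bit of x.)

2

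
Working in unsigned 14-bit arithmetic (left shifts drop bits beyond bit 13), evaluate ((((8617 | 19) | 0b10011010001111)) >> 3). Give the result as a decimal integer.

1271

8617 = 10000110101001
19 = 00000000010011
→ | → 10000110111011 = 8635
0b10011010001111 = 10011010001111
→ | → 10011110111111 = 10175
→ >> 3 → 00010011110111 = 1271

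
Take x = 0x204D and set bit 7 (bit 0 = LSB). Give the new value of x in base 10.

8397

x = 10000001001101
bit 7 is currently 0; set it via x | (1 << 7) = x | 128
→ 10000011001101 = 8397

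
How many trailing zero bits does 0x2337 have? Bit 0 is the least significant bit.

0x2337 = 10001100110111
Trailing zeros: 0, so the lowest set bit is bit 0 (value 1).

0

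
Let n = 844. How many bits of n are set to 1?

5

844 = 1101001100
Count the 1s: 1 + 1 + 1 + 1 + 1 = 5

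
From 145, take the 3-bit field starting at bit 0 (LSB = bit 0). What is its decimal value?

v = 10010001
Shift right by 0: 10010001
Mask low 3 bits: 001 = 1

1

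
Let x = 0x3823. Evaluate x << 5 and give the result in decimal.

459872

0x3823 = 0000011100000100011
shift left by 5 → 1110000010001100000 = 459872
(equivalently, 14371 × 2^5 = 14371 × 32)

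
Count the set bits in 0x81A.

4

0x81A = 100000011010
Count the 1s: 1 + 1 + 1 + 1 = 4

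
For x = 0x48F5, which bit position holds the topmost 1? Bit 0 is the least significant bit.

0x48F5 = 100100011110101
The topmost 1 is at position 14 (since 2^14 = 16384 ≤ 18677 < 32768).

14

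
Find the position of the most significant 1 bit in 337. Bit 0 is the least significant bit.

337 = 101010001
The topmost 1 is at position 8 (since 2^8 = 256 ≤ 337 < 512).

8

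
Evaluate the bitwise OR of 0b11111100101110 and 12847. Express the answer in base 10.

16175

a = 11111100101110
12847 = 11001000101111
 OR → 11111100101111 = 16175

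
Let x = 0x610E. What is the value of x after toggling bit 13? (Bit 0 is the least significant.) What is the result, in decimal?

16654

x = 110000100001110
bit 13 is currently 1; toggle it via x ^ (1 << 13) = x ^ 8192
→ 100000100001110 = 16654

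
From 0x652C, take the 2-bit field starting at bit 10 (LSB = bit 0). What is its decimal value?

1

v = 0110010100101100
Shift right by 10: 011001
Mask low 2 bits: 01 = 1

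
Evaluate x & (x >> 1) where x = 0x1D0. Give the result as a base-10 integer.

192

x = 111010000 = 464
x>>1 = 011101000
AND  = 011000000 = 192
(x & (x >> 1) has a 1 wherever x has two consecutive 1 bits.)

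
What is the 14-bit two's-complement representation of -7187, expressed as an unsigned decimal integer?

7187 in 14 bits: 01110000010011
Invert: 10001111101100
Add 1:  10001111101101 = 9197
(Check: 2^14 - 7187 = 16384 - 7187 = 9197.)

9197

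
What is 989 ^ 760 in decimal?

989 = 1111011101
760 = 1011111000
XOR → 0100100101 = 293

293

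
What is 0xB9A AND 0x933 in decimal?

0xB9A = 101110011010
0x933 = 100100110011
AND → 100100010010 = 2322

2322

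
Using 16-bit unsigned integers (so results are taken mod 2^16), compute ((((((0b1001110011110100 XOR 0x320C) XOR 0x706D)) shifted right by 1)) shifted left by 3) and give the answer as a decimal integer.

31312

0b1001110011110100 = 1001110011110100
0x320C = 0011001000001100
→ XOR → 1010111011111000 = 44792
0x706D = 0111000001101101
→ XOR → 1101111010010101 = 56981
→ shifted right by 1 → 0110111101001010 = 28490
→ shifted left by 3 (mod 2^16) → 0111101001010000 = 31312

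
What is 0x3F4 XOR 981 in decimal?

33

0x3F4 = 1111110100
981 = 1111010101
XOR → 0000100001 = 33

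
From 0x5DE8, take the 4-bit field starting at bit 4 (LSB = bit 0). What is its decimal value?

14

v = 101110111101000
Shift right by 4: 10111011110
Mask low 4 bits: 1110 = 14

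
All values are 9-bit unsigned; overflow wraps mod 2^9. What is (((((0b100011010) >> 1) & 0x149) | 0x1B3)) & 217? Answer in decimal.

153

0b100011010 = 100011010
→ >> 1 → 010001101 = 141
0x149 = 101001001
→ & → 000001001 = 9
0x1B3 = 110110011
→ | → 110111011 = 443
217 = 011011001
→ & → 010011001 = 153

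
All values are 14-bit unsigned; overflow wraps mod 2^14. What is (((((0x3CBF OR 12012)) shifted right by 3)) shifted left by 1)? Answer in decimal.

0x3CBF = 11110010111111
12012 = 10111011101100
→ OR → 11111011111111 = 16127
→ shifted right by 3 → 00011111011111 = 2015
→ shifted left by 1 (mod 2^14) → 00111110111110 = 4030

4030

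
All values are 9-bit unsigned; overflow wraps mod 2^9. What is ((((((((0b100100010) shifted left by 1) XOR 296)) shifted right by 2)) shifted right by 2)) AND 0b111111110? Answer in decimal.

22

0b100100010 = 100100010
→ shifted left by 1 (mod 2^9) → 001000100 = 68
296 = 100101000
→ XOR → 101101100 = 364
→ shifted right by 2 → 001011011 = 91
→ shifted right by 2 → 000010110 = 22
0b111111110 = 111111110
→ AND → 000010110 = 22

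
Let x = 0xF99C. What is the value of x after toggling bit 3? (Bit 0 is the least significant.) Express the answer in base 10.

63892

x = 1111100110011100
bit 3 is currently 1; toggle it via x ^ (1 << 3) = x ^ 8
→ 1111100110010100 = 63892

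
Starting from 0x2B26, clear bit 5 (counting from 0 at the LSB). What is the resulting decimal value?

x = 10101100100110
bit 5 is currently 1; clear it via x & ~(1 << 5) = x & ~32
→ 10101100000110 = 11014

11014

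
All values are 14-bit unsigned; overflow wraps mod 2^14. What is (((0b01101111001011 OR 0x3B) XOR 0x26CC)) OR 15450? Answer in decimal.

15743

0b01101111001011 = 01101111001011
0x3B = 00000000111011
→ OR → 01101111111011 = 7163
0x26CC = 10011011001100
→ XOR → 11110100110111 = 15671
15450 = 11110001011010
→ OR → 11110101111111 = 15743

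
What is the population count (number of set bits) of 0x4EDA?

9

0x4EDA = 100111011011010
Count the 1s: 1 + 1 + 1 + 1 + 1 + 1 + 1 + 1 + 1 = 9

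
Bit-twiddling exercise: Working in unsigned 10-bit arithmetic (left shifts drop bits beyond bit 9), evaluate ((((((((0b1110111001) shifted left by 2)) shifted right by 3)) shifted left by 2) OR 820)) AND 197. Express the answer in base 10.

0b1110111001 = 1110111001
→ shifted left by 2 (mod 2^10) → 1011100100 = 740
→ shifted right by 3 → 0001011100 = 92
→ shifted left by 2 (mod 2^10) → 0101110000 = 368
820 = 1100110100
→ OR → 1101110100 = 884
197 = 0011000101
→ AND → 0001000100 = 68

68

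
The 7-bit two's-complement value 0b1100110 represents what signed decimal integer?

pattern = 1100110 (MSB is 1 ⇒ negative)
Invert: 0011001, add 1 → 0011010 = 26, so the value is -26.
(Equivalently: 102 - 2^7 = 102 - 128 = -26.)

-26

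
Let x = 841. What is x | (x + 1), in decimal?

843

x = 1101001001 = 841
x + 1 = 1101001010
OR    = 1101001011 = 843
(x | (x + 1) sets the lowest cleared bit.)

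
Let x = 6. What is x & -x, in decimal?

x = 110 = 6
-x (two's complement) = …010
AND   = 010 = 2
(x & -x isolates the lowest set bit of x.)

2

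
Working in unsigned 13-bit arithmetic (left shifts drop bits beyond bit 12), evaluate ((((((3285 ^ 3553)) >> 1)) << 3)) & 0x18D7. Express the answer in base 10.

3285 = 0110011010101
3553 = 0110111100001
→ ^ → 0000100110100 = 308
→ >> 1 → 0000010011010 = 154
→ << 3 (mod 2^13) → 0010011010000 = 1232
0x18D7 = 1100011010111
→ & → 0000011010000 = 208

208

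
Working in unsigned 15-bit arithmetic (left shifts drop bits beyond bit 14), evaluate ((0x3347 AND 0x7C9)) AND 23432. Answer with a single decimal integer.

0x3347 = 011001101000111
0x7C9 = 000011111001001
→ AND → 000001101000001 = 833
23432 = 101101110001000
→ AND → 000001100000000 = 768

768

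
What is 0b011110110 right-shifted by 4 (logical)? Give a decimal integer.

15

x = 11110110
shift right by 4 → 00001111 = 15
(equivalently, floor(246 / 16))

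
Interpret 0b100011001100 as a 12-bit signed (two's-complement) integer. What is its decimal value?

-1844

pattern = 100011001100 (MSB is 1 ⇒ negative)
Invert: 011100110011, add 1 → 011100110100 = 1844, so the value is -1844.
(Equivalently: 2252 - 2^12 = 2252 - 4096 = -1844.)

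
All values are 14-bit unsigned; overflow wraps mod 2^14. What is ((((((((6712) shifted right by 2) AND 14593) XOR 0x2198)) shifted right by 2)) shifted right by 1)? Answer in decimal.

1075

6712 = 01101000111000
→ shifted right by 2 → 00011010001110 = 1678
14593 = 11100100000001
→ AND → 00000000000000 = 0
0x2198 = 10000110011000
→ XOR → 10000110011000 = 8600
→ shifted right by 2 → 00100001100110 = 2150
→ shifted right by 1 → 00010000110011 = 1075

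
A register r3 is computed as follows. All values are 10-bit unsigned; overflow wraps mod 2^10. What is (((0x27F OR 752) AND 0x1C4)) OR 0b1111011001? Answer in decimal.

0x27F = 1001111111
752 = 1011110000
→ OR → 1011111111 = 767
0x1C4 = 0111000100
→ AND → 0011000100 = 196
0b1111011001 = 1111011001
→ OR → 1111011101 = 989

989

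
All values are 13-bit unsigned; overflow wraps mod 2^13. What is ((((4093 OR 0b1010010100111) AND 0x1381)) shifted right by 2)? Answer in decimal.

4093 = 0111111111101
0b1010010100111 = 1010010100111
→ OR → 1111111111111 = 8191
0x1381 = 1001110000001
→ AND → 1001110000001 = 4993
→ shifted right by 2 → 0010011100000 = 1248

1248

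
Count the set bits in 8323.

4

8323 = 10000010000011
Count the 1s: 1 + 1 + 1 + 1 = 4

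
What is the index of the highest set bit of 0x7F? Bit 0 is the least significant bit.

0x7F = 1111111
The topmost 1 is at position 6 (since 2^6 = 64 ≤ 127 < 128).

6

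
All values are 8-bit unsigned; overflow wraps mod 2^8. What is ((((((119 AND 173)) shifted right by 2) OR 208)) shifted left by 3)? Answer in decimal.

119 = 01110111
173 = 10101101
→ AND → 00100101 = 37
→ shifted right by 2 → 00001001 = 9
208 = 11010000
→ OR → 11011001 = 217
→ shifted left by 3 (mod 2^8) → 11001000 = 200

200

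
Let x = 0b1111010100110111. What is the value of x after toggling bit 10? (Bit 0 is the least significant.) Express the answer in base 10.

x = 1111010100110111
bit 10 is currently 1; toggle it via x ^ (1 << 10) = x ^ 1024
→ 1111000100110111 = 61751

61751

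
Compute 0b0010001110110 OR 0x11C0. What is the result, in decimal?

a = 0010001110110
0x11C0 = 1000111000000
 OR → 1010111110110 = 5622

5622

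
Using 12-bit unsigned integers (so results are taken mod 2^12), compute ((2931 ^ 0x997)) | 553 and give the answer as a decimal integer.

749

2931 = 101101110011
0x997 = 100110010111
→ ^ → 001011100100 = 740
553 = 001000101001
→ | → 001011101101 = 749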